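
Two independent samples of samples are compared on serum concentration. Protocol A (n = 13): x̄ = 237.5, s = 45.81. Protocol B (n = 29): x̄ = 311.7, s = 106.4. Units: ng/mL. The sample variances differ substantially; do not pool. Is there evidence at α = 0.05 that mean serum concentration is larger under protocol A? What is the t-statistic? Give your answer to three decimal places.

Let group 1 = protocol A, group 2 = protocol B. H0: μ_1 = μ_2; H1: μ_1 > μ_2 (Welch's two-sample t-test, right-tailed).
t = (x̄_1 − x̄_2)/√(s_1²/n_1 + s_2²/n_2) = (237.5 − 311.7)/√(45.81²/13 + 106.4²/29) = -3.159
Welch–Satterthwaite df ≈ 39.99
p-value = P(T ≥ -3.159) ≈ 0.9985
Since p ≈ 0.9985 > α = 0.05, fail to reject H0; the evidence is not statistically significant.

-3.159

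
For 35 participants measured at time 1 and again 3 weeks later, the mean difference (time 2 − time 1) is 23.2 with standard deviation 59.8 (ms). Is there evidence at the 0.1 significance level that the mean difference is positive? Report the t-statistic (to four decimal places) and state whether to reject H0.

H0: μ_d = 0; H1: μ_d > 0 (paired t-test on the differences, right-tailed).
t = d̄/(s_d/√n) = 23.2/(59.8/√35) = 2.2952
df = n − 1 = 34
p-value = P(T ≥ 2.2952) ≈ 0.014
Since p ≈ 0.014 < α = 0.1, reject H0; the evidence is statistically significant.

t = 2.2952; reject H0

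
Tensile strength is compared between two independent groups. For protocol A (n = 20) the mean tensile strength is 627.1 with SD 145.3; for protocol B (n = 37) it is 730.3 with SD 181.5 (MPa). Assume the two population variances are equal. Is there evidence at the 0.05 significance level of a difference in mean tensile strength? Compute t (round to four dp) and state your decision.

t = -2.1890; reject H0

Let group 1 = protocol A, group 2 = protocol B. H0: μ_1 = μ_2; H1: μ_1 ≠ μ_2 (two-sample pooled-variance t-test, two-sided).
s_p² = [(20−1)·145.3² + (37−1)·181.5²]/(20+37−2) = 28855.5
t = (627.1 − 730.3)/√[28855.5·(1/20 + 1/37)] = -2.1890
df = n₁ + n₂ − 2 = 55
Two-sided p-value ≈ 0.033
Since p ≈ 0.033 < α = 0.05, reject H0; the data support H1.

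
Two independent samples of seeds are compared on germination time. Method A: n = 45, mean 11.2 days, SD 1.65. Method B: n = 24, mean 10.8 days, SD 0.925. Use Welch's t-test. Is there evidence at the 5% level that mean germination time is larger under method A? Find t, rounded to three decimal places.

1.290

Let group 1 = method A, group 2 = method B. H0: μ_1 = μ_2; H1: μ_1 > μ_2 (Welch's two-sample t-test, right-tailed).
t = (x̄_1 − x̄_2)/√(s_1²/n_1 + s_2²/n_2) = (11.2 − 10.8)/√(1.65²/45 + 0.925²/24) = 1.290
Welch–Satterthwaite df ≈ 66.78
p-value = P(T ≥ 1.290) ≈ 0.1008
Since p ≈ 0.1008 > α = 0.05, fail to reject H0; the data do not provide sufficient evidence against H0.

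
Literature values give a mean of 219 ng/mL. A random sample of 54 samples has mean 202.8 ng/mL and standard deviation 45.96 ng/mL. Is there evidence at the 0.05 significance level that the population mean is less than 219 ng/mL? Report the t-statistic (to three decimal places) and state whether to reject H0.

H0: μ = 219; H1: μ < 219 (one-sample t-test, left-tailed).
t = (x̄ − μ₀)/(s/√n) = (202.8 − 219)/(45.96/√54) = -2.590
df = n − 1 = 53
p-value = P(T ≤ -2.590) ≈ 0.006
Since p ≈ 0.006 < α = 0.05, reject H0; the evidence is statistically significant.

t = -2.590; reject H0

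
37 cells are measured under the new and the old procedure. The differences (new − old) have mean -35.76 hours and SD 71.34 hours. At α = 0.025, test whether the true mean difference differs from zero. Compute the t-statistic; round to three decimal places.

H0: μ_d = 0; H1: μ_d ≠ 0 (paired t-test on the differences, two-sided).
t = d̄/(s_d/√n) = -35.76/(71.34/√37) = -3.049
df = n − 1 = 36
Two-sided p-value ≈ 0.0043
Since p ≈ 0.0043 < α = 0.025, reject H0; the evidence is statistically significant.

-3.049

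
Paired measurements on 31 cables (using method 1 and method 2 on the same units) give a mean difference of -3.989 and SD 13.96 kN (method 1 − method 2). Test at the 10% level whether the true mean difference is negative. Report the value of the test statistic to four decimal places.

H0: μ_d = 0; H1: μ_d < 0 (paired t-test on the differences, left-tailed).
t = d̄/(s_d/√n) = -3.989/(13.96/√31) = -1.5910
df = n − 1 = 30
p-value = P(T ≤ -1.5910) ≈ 0.061
Since p ≈ 0.061 < α = 0.1, reject H0; the evidence is statistically significant.

-1.5910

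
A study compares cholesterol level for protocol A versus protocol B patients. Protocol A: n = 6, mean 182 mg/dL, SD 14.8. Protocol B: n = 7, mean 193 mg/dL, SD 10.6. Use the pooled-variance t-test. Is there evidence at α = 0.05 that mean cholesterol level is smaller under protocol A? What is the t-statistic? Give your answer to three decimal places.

-1.559

Let group 1 = protocol A, group 2 = protocol B. H0: μ_1 = μ_2; H1: μ_1 < μ_2 (two-sample pooled-variance t-test, left-tailed).
s_p² = [(6−1)·14.8² + (7−1)·10.6²]/(6+7−2) = 160.851
t = (182 − 193)/√[160.851·(1/6 + 1/7)] = -1.559
df = n₁ + n₂ − 2 = 11
p-value = P(T ≤ -1.559) ≈ 0.074
Since p ≈ 0.074 > α = 0.05, fail to reject H0; the evidence is not statistically significant.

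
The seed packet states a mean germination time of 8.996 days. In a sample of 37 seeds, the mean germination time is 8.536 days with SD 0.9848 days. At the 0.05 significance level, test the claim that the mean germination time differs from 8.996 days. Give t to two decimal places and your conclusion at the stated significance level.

H0: μ = 8.996; H1: μ ≠ 8.996 (one-sample t-test, two-sided).
t = (x̄ − μ₀)/(s/√n) = (8.536 − 8.996)/(0.9848/√37) = -2.84
df = n − 1 = 36
Two-sided p-value ≈ 0.0074
Since p ≈ 0.0074 < α = 0.05, reject H0; the data support H1.

t = -2.84; reject H0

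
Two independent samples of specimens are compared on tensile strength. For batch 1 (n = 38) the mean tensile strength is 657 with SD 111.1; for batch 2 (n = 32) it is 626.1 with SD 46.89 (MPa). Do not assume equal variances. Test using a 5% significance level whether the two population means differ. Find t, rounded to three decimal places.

1.558

Let group 1 = batch 1, group 2 = batch 2. H0: μ_1 = μ_2; H1: μ_1 ≠ μ_2 (Welch's two-sample t-test, two-sided).
t = (x̄_1 − x̄_2)/√(s_1²/n_1 + s_2²/n_2) = (657 − 626.1)/√(111.1²/38 + 46.89²/32) = 1.558
Welch–Satterthwaite df ≈ 51.56
Two-sided p-value ≈ 0.125
Since p ≈ 0.125 > α = 0.05, fail to reject H0; the evidence is not statistically significant.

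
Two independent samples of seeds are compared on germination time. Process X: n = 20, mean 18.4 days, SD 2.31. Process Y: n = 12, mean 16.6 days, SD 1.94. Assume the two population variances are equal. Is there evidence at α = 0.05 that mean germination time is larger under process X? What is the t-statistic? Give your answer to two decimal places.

2.26

Let group 1 = process X, group 2 = process Y. H0: μ_1 = μ_2; H1: μ_1 > μ_2 (two-sample pooled-variance t-test, right-tailed).
s_p² = [(20−1)·2.31² + (12−1)·1.94²]/(20+12−2) = 4.75952
t = (18.4 − 16.6)/√[4.75952·(1/20 + 1/12)] = 2.26
df = n₁ + n₂ − 2 = 30
p-value = P(T ≥ 2.26) ≈ 0.016
Since p ≈ 0.016 < α = 0.05, reject H0; the data support H1.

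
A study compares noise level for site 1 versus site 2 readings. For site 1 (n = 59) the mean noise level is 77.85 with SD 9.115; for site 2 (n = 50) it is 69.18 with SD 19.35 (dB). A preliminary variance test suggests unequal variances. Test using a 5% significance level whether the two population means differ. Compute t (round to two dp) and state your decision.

t = 2.91; reject H0

Let group 1 = site 1, group 2 = site 2. H0: μ_1 = μ_2; H1: μ_1 ≠ μ_2 (Welch's two-sample t-test, two-sided).
t = (x̄_1 − x̄_2)/√(s_1²/n_1 + s_2²/n_2) = (77.85 − 69.18)/√(9.115²/59 + 19.35²/50) = 2.91
Welch–Satterthwaite df ≈ 67.16
Two-sided p-value ≈ 0.005
Since p ≈ 0.005 < α = 0.05, reject H0; the evidence is statistically significant.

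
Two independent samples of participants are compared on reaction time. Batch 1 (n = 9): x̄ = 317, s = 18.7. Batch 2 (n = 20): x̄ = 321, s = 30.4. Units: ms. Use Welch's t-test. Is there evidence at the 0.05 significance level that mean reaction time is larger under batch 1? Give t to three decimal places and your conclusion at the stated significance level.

Let group 1 = batch 1, group 2 = batch 2. H0: μ_1 = μ_2; H1: μ_1 > μ_2 (Welch's two-sample t-test, right-tailed).
t = (x̄_1 − x̄_2)/√(s_1²/n_1 + s_2²/n_2) = (317 − 321)/√(18.7²/9 + 30.4²/20) = -0.434
Welch–Satterthwaite df ≈ 24.03
p-value = P(T ≥ -0.434) ≈ 0.666
Since p ≈ 0.666 > α = 0.05, fail to reject H0; the data do not provide sufficient evidence against H0.

t = -0.434; fail to reject H0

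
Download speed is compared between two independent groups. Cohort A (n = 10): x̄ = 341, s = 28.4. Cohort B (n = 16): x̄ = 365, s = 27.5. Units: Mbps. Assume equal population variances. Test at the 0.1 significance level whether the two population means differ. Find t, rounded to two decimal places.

-2.14

Let group 1 = cohort A, group 2 = cohort B. H0: μ_1 = μ_2; H1: μ_1 ≠ μ_2 (two-sample pooled-variance t-test, two-sided).
s_p² = [(10−1)·28.4² + (16−1)·27.5²]/(10+16−2) = 775.116
t = (341 − 365)/√[775.116·(1/10 + 1/16)] = -2.14
df = n₁ + n₂ − 2 = 24
Two-sided p-value ≈ 0.043
Since p ≈ 0.043 < α = 0.1, reject H0; the data support H1.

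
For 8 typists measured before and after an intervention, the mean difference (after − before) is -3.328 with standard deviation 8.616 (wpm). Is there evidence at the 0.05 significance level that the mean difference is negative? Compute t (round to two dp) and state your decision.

H0: μ_d = 0; H1: μ_d < 0 (paired t-test on the differences, left-tailed).
t = d̄/(s_d/√n) = -3.328/(8.616/√8) = -1.09
df = n − 1 = 7
p-value = P(T ≤ -1.09) ≈ 0.155
Since p ≈ 0.155 > α = 0.05, fail to reject H0; the data do not provide sufficient evidence against H0.

t = -1.09; fail to reject H0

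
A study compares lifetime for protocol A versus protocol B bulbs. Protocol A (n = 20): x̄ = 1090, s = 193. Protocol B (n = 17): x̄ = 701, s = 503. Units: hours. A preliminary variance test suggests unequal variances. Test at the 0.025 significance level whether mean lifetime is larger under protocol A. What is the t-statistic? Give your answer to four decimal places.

Let group 1 = protocol A, group 2 = protocol B. H0: μ_1 = μ_2; H1: μ_1 > μ_2 (Welch's two-sample t-test, right-tailed).
t = (x̄_1 − x̄_2)/√(s_1²/n_1 + s_2²/n_2) = (1090 − 701)/√(193²/20 + 503²/17) = 3.0061
Welch–Satterthwaite df ≈ 19.99
p-value = P(T ≥ 3.0061) ≈ 0.0035
Since p ≈ 0.0035 < α = 0.025, reject H0; the data support H1.

3.0061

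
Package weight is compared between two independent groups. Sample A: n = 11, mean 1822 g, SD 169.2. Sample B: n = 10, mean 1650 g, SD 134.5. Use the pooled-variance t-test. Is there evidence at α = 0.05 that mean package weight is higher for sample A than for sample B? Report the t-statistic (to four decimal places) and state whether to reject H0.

t = 2.5605; reject H0

Let group 1 = sample A, group 2 = sample B. H0: μ_1 = μ_2; H1: μ_1 > μ_2 (two-sample pooled-variance t-test, right-tailed).
s_p² = [(11−1)·169.2² + (10−1)·134.5²]/(11+10−2) = 23636.8
t = (1822 − 1650)/√[23636.8·(1/11 + 1/10)] = 2.5605
df = n₁ + n₂ − 2 = 19
p-value = P(T ≥ 2.5605) ≈ 0.010
Since p ≈ 0.010 < α = 0.05, reject H0; the evidence is statistically significant.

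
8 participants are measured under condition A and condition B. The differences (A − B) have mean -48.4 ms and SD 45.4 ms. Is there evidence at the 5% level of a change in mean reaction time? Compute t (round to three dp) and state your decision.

t = -3.015; reject H0

H0: μ_d = 0; H1: μ_d ≠ 0 (paired t-test on the differences, two-sided).
t = d̄/(s_d/√n) = -48.4/(45.4/√8) = -3.015
df = n − 1 = 7
Two-sided p-value ≈ 0.0195
Since p ≈ 0.0195 < α = 0.05, reject H0; the data support H1.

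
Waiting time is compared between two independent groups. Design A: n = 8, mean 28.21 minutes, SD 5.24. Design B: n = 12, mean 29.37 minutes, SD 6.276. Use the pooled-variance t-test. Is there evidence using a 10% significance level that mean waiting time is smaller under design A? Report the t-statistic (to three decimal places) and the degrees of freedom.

t = -0.431, df = 18

Let group 1 = design A, group 2 = design B. H0: μ_1 = μ_2; H1: μ_1 < μ_2 (two-sample pooled-variance t-test, left-tailed).
s_p² = [(8−1)·5.24² + (12−1)·6.276²]/(8+12−2) = 34.7485
t = (28.21 − 29.37)/√[34.7485·(1/8 + 1/12)] = -0.431
df = n₁ + n₂ − 2 = 18
p-value = P(T ≤ -0.431) ≈ 0.336
Since p ≈ 0.336 > α = 0.1, fail to reject H0; the evidence is not statistically significant.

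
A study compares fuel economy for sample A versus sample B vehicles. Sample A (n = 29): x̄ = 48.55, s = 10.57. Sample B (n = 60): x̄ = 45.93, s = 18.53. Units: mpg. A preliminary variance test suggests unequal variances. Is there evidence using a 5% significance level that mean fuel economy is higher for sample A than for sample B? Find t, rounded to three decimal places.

0.847

Let group 1 = sample A, group 2 = sample B. H0: μ_1 = μ_2; H1: μ_1 > μ_2 (Welch's two-sample t-test, right-tailed).
t = (x̄_1 − x̄_2)/√(s_1²/n_1 + s_2²/n_2) = (48.55 − 45.93)/√(10.57²/29 + 18.53²/60) = 0.847
Welch–Satterthwaite df ≈ 84.49
p-value = P(T ≥ 0.847) ≈ 0.200
Since p ≈ 0.200 > α = 0.05, fail to reject H0; the data do not provide sufficient evidence against H0.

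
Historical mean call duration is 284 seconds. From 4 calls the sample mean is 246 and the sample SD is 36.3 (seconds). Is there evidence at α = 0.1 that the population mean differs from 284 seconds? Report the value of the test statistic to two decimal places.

-2.09

H0: μ = 284; H1: μ ≠ 284 (one-sample t-test, two-sided).
t = (x̄ − μ₀)/(s/√n) = (246 − 284)/(36.3/√4) = -2.09
df = n − 1 = 3
Two-sided p-value ≈ 0.127
Since p ≈ 0.127 > α = 0.1, fail to reject H0; the data do not provide sufficient evidence against H0.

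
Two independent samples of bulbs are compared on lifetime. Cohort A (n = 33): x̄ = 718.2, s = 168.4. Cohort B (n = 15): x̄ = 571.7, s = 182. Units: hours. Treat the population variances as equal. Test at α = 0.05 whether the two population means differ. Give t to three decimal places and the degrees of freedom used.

Let group 1 = cohort A, group 2 = cohort B. H0: μ_1 = μ_2; H1: μ_1 ≠ μ_2 (two-sample pooled-variance t-test, two-sided).
s_p² = [(33−1)·168.4² + (15−1)·182²]/(33+15−2) = 29808.9
t = (718.2 − 571.7)/√[29808.9·(1/33 + 1/15)] = 2.725
df = n₁ + n₂ − 2 = 46
Two-sided p-value ≈ 0.0091
Since p ≈ 0.0091 < α = 0.05, reject H0; the data support H1.

t = 2.725, df = 46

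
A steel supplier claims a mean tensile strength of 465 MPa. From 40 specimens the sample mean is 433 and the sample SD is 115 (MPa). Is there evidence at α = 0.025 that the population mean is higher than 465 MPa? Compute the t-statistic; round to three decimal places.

H0: μ = 465; H1: μ > 465 (one-sample t-test, right-tailed).
t = (x̄ − μ₀)/(s/√n) = (433 − 465)/(115/√40) = -1.760
df = n − 1 = 39
p-value = P(T ≥ -1.760) ≈ 0.957
Since p ≈ 0.957 > α = 0.025, fail to reject H0; the evidence is not statistically significant.

-1.760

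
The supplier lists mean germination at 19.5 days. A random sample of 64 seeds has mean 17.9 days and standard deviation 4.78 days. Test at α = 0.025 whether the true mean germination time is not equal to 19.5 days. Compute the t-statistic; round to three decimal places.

H0: μ = 19.5; H1: μ ≠ 19.5 (one-sample t-test, two-sided).
t = (x̄ − μ₀)/(s/√n) = (17.9 − 19.5)/(4.78/√64) = -2.678
df = n − 1 = 63
Two-sided p-value ≈ 0.0094
Since p ≈ 0.0094 < α = 0.025, reject H0; the data support H1.

-2.678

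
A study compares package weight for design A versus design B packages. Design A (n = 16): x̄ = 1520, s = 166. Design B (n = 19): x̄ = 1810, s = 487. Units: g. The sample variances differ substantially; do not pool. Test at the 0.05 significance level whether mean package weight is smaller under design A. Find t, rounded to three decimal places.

Let group 1 = design A, group 2 = design B. H0: μ_1 = μ_2; H1: μ_1 < μ_2 (Welch's two-sample t-test, left-tailed).
t = (x̄_1 − x̄_2)/√(s_1²/n_1 + s_2²/n_2) = (1520 − 1810)/√(166²/16 + 487²/19) = -2.433
Welch–Satterthwaite df ≈ 22.79
p-value = P(T ≤ -2.433) ≈ 0.012
Since p ≈ 0.012 < α = 0.05, reject H0; the data support H1.

-2.433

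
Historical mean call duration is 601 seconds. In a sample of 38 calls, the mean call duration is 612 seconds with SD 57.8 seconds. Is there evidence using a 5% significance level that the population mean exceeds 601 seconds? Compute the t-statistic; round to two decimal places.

H0: μ = 601; H1: μ > 601 (one-sample t-test, right-tailed).
t = (x̄ − μ₀)/(s/√n) = (612 − 601)/(57.8/√38) = 1.17
df = n − 1 = 37
p-value = P(T ≥ 1.17) ≈ 0.1241
Since p ≈ 0.1241 > α = 0.05, fail to reject H0; the evidence is not statistically significant.

1.17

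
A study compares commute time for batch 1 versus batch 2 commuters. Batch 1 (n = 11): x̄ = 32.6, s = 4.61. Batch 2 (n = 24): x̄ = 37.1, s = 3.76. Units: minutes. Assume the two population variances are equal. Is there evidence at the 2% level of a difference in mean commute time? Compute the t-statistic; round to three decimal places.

Let group 1 = batch 1, group 2 = batch 2. H0: μ_1 = μ_2; H1: μ_1 ≠ μ_2 (two-sample pooled-variance t-test, two-sided).
s_p² = [(11−1)·4.61² + (24−1)·3.76²]/(11+24−2) = 16.2935
t = (32.6 − 37.1)/√[16.2935·(1/11 + 1/24)] = -3.062
df = n₁ + n₂ − 2 = 33
Two-sided p-value ≈ 0.0044
Since p ≈ 0.0044 < α = 0.02, reject H0; the evidence is statistically significant.

-3.062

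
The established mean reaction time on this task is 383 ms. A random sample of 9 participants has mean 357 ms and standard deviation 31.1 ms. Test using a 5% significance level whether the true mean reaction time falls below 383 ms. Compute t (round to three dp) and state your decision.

H0: μ = 383; H1: μ < 383 (one-sample t-test, left-tailed).
t = (x̄ − μ₀)/(s/√n) = (357 − 383)/(31.1/√9) = -2.508
df = n − 1 = 8
p-value = P(T ≤ -2.508) ≈ 0.0182
Since p ≈ 0.0182 < α = 0.05, reject H0; the data support H1.

t = -2.508; reject H0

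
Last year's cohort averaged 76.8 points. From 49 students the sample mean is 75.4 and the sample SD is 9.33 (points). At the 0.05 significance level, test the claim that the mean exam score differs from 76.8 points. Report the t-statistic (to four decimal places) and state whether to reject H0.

t = -1.0504; fail to reject H0

H0: μ = 76.8; H1: μ ≠ 76.8 (one-sample t-test, two-sided).
t = (x̄ − μ₀)/(s/√n) = (75.4 − 76.8)/(9.33/√49) = -1.0504
df = n − 1 = 48
Two-sided p-value ≈ 0.299
Since p ≈ 0.299 > α = 0.05, fail to reject H0; the evidence is not statistically significant.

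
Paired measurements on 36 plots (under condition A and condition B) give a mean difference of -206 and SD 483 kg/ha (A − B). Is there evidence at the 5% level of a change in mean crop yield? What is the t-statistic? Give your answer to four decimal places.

H0: μ_d = 0; H1: μ_d ≠ 0 (paired t-test on the differences, two-sided).
t = d̄/(s_d/√n) = -206/(483/√36) = -2.5590
df = n − 1 = 35
Two-sided p-value ≈ 0.0150
Since p ≈ 0.0150 < α = 0.05, reject H0; the data support H1.

-2.5590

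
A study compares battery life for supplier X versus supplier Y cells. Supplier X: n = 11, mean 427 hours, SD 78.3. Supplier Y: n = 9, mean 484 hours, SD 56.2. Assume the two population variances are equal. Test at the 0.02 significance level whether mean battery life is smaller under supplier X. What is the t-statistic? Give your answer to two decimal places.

Let group 1 = supplier X, group 2 = supplier Y. H0: μ_1 = μ_2; H1: μ_1 < μ_2 (two-sample pooled-variance t-test, left-tailed).
s_p² = [(11−1)·78.3² + (9−1)·56.2²]/(11+9−2) = 4809.8
t = (427 − 484)/√[4809.8·(1/11 + 1/9)] = -1.83
df = n₁ + n₂ − 2 = 18
p-value = P(T ≤ -1.83) ≈ 0.0420
Since p ≈ 0.0420 > α = 0.02, fail to reject H0; the data do not provide sufficient evidence against H0.

-1.83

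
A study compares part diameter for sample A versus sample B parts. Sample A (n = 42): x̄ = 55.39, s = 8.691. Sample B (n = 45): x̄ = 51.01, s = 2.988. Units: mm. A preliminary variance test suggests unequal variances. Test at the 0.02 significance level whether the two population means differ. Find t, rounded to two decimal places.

Let group 1 = sample A, group 2 = sample B. H0: μ_1 = μ_2; H1: μ_1 ≠ μ_2 (Welch's two-sample t-test, two-sided).
t = (x̄_1 − x̄_2)/√(s_1²/n_1 + s_2²/n_2) = (55.39 − 51.01)/√(8.691²/42 + 2.988²/45) = 3.10
Welch–Satterthwaite df ≈ 49.98
Two-sided p-value ≈ 0.003
Since p ≈ 0.003 < α = 0.02, reject H0; the data support H1.

3.10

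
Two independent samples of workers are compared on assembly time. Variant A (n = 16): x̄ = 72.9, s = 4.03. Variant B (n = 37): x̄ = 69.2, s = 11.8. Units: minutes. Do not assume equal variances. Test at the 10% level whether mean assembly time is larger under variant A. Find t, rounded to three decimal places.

Let group 1 = variant A, group 2 = variant B. H0: μ_1 = μ_2; H1: μ_1 > μ_2 (Welch's two-sample t-test, right-tailed).
t = (x̄_1 − x̄_2)/√(s_1²/n_1 + s_2²/n_2) = (72.9 − 69.2)/√(4.03²/16 + 11.8²/37) = 1.693
Welch–Satterthwaite df ≈ 49.41
p-value = P(T ≥ 1.693) ≈ 0.0484
Since p ≈ 0.0484 < α = 0.1, reject H0; the evidence is statistically significant.

1.693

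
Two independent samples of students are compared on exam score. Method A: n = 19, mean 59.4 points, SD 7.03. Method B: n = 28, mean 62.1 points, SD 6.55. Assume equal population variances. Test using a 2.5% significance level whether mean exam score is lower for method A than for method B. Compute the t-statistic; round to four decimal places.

Let group 1 = method A, group 2 = method B. H0: μ_1 = μ_2; H1: μ_1 < μ_2 (two-sample pooled-variance t-test, left-tailed).
s_p² = [(19−1)·7.03² + (28−1)·6.55²]/(19+28−2) = 45.5099
t = (59.4 − 62.1)/√[45.5099·(1/19 + 1/28)] = -1.3465
df = n₁ + n₂ − 2 = 45
p-value = P(T ≤ -1.3465) ≈ 0.092
Since p ≈ 0.092 > α = 0.025, fail to reject H0; the data do not provide sufficient evidence against H0.

-1.3465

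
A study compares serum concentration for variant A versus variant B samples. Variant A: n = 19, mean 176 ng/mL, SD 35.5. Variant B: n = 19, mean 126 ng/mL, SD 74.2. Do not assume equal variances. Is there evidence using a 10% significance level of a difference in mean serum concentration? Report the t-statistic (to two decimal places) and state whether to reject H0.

Let group 1 = variant A, group 2 = variant B. H0: μ_1 = μ_2; H1: μ_1 ≠ μ_2 (Welch's two-sample t-test, two-sided).
t = (x̄_1 − x̄_2)/√(s_1²/n_1 + s_2²/n_2) = (176 − 126)/√(35.5²/19 + 74.2²/19) = 2.65
Welch–Satterthwaite df ≈ 25.83
Two-sided p-value ≈ 0.014
Since p ≈ 0.014 < α = 0.1, reject H0; the evidence is statistically significant.

t = 2.65; reject H0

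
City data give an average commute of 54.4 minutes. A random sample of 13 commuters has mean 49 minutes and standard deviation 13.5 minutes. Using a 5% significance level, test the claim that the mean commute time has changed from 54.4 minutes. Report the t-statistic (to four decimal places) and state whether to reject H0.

H0: μ = 54.4; H1: μ ≠ 54.4 (one-sample t-test, two-sided).
t = (x̄ − μ₀)/(s/√n) = (49 − 54.4)/(13.5/√13) = -1.4422
df = n − 1 = 12
Two-sided p-value ≈ 0.1748
Since p ≈ 0.1748 > α = 0.05, fail to reject H0; the data do not provide sufficient evidence against H0.

t = -1.4422; fail to reject H0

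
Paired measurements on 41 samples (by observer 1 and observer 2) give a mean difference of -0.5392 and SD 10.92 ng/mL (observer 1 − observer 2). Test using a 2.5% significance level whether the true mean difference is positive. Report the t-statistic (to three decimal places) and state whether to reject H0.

t = -0.316; fail to reject H0

H0: μ_d = 0; H1: μ_d > 0 (paired t-test on the differences, right-tailed).
t = d̄/(s_d/√n) = -0.5392/(10.92/√41) = -0.316
df = n − 1 = 40
p-value = P(T ≥ -0.316) ≈ 0.6232
Since p ≈ 0.6232 > α = 0.025, fail to reject H0; the data do not provide sufficient evidence against H0.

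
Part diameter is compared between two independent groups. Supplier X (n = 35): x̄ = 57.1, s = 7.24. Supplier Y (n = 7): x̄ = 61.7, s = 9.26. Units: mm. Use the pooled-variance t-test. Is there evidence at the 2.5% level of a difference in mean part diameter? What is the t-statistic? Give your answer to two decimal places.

Let group 1 = supplier X, group 2 = supplier Y. H0: μ_1 = μ_2; H1: μ_1 ≠ μ_2 (two-sample pooled-variance t-test, two-sided).
s_p² = [(35−1)·7.24² + (7−1)·9.26²]/(35+7−2) = 57.4171
t = (57.1 − 61.7)/√[57.4171·(1/35 + 1/7)] = -1.47
df = n₁ + n₂ − 2 = 40
Two-sided p-value ≈ 0.1504
Since p ≈ 0.1504 > α = 0.025, fail to reject H0; the data do not provide sufficient evidence against H0.

-1.47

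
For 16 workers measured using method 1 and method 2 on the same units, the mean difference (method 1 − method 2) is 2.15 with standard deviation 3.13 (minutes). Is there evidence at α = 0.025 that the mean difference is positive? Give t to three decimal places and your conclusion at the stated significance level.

t = 2.748; reject H0

H0: μ_d = 0; H1: μ_d > 0 (paired t-test on the differences, right-tailed).
t = d̄/(s_d/√n) = 2.15/(3.13/√16) = 2.748
df = n − 1 = 15
p-value = P(T ≥ 2.748) ≈ 0.007
Since p ≈ 0.007 < α = 0.025, reject H0; the data support H1.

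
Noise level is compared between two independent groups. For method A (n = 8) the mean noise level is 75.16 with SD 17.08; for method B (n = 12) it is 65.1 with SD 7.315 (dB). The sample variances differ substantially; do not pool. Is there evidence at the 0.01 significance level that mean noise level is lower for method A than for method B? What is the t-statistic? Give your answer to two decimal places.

Let group 1 = method A, group 2 = method B. H0: μ_1 = μ_2; H1: μ_1 < μ_2 (Welch's two-sample t-test, left-tailed).
t = (x̄_1 − x̄_2)/√(s_1²/n_1 + s_2²/n_2) = (75.16 − 65.1)/√(17.08²/8 + 7.315²/12) = 1.57
Welch–Satterthwaite df ≈ 8.73
p-value = P(T ≤ 1.57) ≈ 0.924
Since p ≈ 0.924 > α = 0.01, fail to reject H0; the data do not provide sufficient evidence against H0.

1.57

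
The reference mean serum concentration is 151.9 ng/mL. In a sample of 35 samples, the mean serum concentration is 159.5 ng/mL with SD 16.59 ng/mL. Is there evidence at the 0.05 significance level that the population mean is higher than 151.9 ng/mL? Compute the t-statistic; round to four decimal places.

H0: μ = 151.9; H1: μ > 151.9 (one-sample t-test, right-tailed).
t = (x̄ − μ₀)/(s/√n) = (159.5 − 151.9)/(16.59/√35) = 2.7102
df = n − 1 = 34
p-value = P(T ≥ 2.7102) ≈ 0.005
Since p ≈ 0.005 < α = 0.05, reject H0; the data support H1.

2.7102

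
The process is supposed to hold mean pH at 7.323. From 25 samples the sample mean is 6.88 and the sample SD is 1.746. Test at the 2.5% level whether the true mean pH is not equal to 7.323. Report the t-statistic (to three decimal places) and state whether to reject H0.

H0: μ = 7.323; H1: μ ≠ 7.323 (one-sample t-test, two-sided).
t = (x̄ − μ₀)/(s/√n) = (6.88 − 7.323)/(1.746/√25) = -1.269
df = n − 1 = 24
Two-sided p-value ≈ 0.2167
Since p ≈ 0.2167 > α = 0.025, fail to reject H0; the data do not provide sufficient evidence against H0.

t = -1.269; fail to reject H0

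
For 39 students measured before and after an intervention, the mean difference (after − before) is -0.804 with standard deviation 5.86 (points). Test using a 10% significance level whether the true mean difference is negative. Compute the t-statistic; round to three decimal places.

H0: μ_d = 0; H1: μ_d < 0 (paired t-test on the differences, left-tailed).
t = d̄/(s_d/√n) = -0.804/(5.86/√39) = -0.857
df = n − 1 = 38
p-value = P(T ≤ -0.857) ≈ 0.1985
Since p ≈ 0.1985 > α = 0.1, fail to reject H0; the evidence is not statistically significant.

-0.857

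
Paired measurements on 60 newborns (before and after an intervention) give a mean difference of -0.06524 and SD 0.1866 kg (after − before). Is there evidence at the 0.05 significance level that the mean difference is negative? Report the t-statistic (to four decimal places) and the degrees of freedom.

t = -2.7082, df = 59

H0: μ_d = 0; H1: μ_d < 0 (paired t-test on the differences, left-tailed).
t = d̄/(s_d/√n) = -0.06524/(0.1866/√60) = -2.7082
df = n − 1 = 59
p-value = P(T ≤ -2.7082) ≈ 0.004
Since p ≈ 0.004 < α = 0.05, reject H0; the data support H1.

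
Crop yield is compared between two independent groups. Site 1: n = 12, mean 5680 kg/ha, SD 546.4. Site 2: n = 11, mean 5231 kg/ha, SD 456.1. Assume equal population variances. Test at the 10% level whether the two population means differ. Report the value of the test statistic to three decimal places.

2.128

Let group 1 = site 1, group 2 = site 2. H0: μ_1 = μ_2; H1: μ_1 ≠ μ_2 (two-sample pooled-variance t-test, two-sided).
s_p² = [(12−1)·546.4² + (11−1)·456.1²]/(12+11−2) = 255445
t = (5680 − 5231)/√[255445·(1/12 + 1/11)] = 2.128
df = n₁ + n₂ − 2 = 21
Two-sided p-value ≈ 0.045
Since p ≈ 0.045 < α = 0.1, reject H0; the data support H1.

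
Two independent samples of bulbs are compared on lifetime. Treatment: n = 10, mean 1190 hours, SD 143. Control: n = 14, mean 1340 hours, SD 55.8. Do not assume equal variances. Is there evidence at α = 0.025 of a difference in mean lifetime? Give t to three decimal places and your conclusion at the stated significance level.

Let group 1 = treatment, group 2 = control. H0: μ_1 = μ_2; H1: μ_1 ≠ μ_2 (Welch's two-sample t-test, two-sided).
t = (x̄_1 − x̄_2)/√(s_1²/n_1 + s_2²/n_2) = (1190 − 1340)/√(143²/10 + 55.8²/14) = -3.150
Welch–Satterthwaite df ≈ 10.97
Two-sided p-value ≈ 0.009
Since p ≈ 0.009 < α = 0.025, reject H0; the data support H1.

t = -3.150; reject H0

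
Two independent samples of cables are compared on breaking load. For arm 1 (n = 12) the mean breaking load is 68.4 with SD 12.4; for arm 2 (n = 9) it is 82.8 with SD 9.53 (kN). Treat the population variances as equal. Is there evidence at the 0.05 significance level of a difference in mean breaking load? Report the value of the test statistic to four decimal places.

Let group 1 = arm 1, group 2 = arm 2. H0: μ_1 = μ_2; H1: μ_1 ≠ μ_2 (two-sample pooled-variance t-test, two-sided).
s_p² = [(12−1)·12.4² + (9−1)·9.53²]/(12+9−2) = 127.259
t = (68.4 − 82.8)/√[127.259·(1/12 + 1/9)] = -2.8948
df = n₁ + n₂ − 2 = 19
Two-sided p-value ≈ 0.009
Since p ≈ 0.009 < α = 0.05, reject H0; the data support H1.

-2.8948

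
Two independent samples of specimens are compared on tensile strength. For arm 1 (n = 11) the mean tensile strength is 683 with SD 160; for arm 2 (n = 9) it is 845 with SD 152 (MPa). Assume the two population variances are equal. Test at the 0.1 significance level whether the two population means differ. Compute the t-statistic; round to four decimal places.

-2.3031

Let group 1 = arm 1, group 2 = arm 2. H0: μ_1 = μ_2; H1: μ_1 ≠ μ_2 (two-sample pooled-variance t-test, two-sided).
s_p² = [(11−1)·160² + (9−1)·152²]/(11+9−2) = 24490.7
t = (683 − 845)/√[24490.7·(1/11 + 1/9)] = -2.3031
df = n₁ + n₂ − 2 = 18
Two-sided p-value ≈ 0.033
Since p ≈ 0.033 < α = 0.1, reject H0; the evidence is statistically significant.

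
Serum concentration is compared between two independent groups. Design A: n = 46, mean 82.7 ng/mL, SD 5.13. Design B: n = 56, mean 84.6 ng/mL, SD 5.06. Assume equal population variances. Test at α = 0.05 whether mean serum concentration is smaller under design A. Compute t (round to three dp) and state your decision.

Let group 1 = design A, group 2 = design B. H0: μ_1 = μ_2; H1: μ_1 < μ_2 (two-sample pooled-variance t-test, left-tailed).
s_p² = [(46−1)·5.13² + (56−1)·5.06²]/(46+56−2) = 25.9246
t = (82.7 − 84.6)/√[25.9246·(1/46 + 1/56)] = -1.875
df = n₁ + n₂ − 2 = 100
p-value = P(T ≤ -1.875) ≈ 0.032
Since p ≈ 0.032 < α = 0.05, reject H0; the data support H1.

t = -1.875; reject H0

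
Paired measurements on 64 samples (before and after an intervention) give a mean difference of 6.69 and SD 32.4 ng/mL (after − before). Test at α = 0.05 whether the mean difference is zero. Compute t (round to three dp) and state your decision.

t = 1.652; fail to reject H0

H0: μ_d = 0; H1: μ_d ≠ 0 (paired t-test on the differences, two-sided).
t = d̄/(s_d/√n) = 6.69/(32.4/√64) = 1.652
df = n − 1 = 63
Two-sided p-value ≈ 0.1035
Since p ≈ 0.1035 > α = 0.05, fail to reject H0; the data do not provide sufficient evidence against H0.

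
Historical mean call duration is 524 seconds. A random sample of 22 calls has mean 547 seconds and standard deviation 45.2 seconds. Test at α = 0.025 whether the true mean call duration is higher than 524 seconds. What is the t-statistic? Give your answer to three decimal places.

2.387

H0: μ = 524; H1: μ > 524 (one-sample t-test, right-tailed).
t = (x̄ − μ₀)/(s/√n) = (547 − 524)/(45.2/√22) = 2.387
df = n − 1 = 21
p-value = P(T ≥ 2.387) ≈ 0.013
Since p ≈ 0.013 < α = 0.025, reject H0; the data support H1.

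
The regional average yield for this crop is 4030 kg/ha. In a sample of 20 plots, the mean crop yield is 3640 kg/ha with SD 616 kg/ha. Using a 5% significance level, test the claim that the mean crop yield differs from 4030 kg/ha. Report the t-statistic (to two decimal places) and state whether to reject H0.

H0: μ = 4030; H1: μ ≠ 4030 (one-sample t-test, two-sided).
t = (x̄ − μ₀)/(s/√n) = (3640 − 4030)/(616/√20) = -2.83
df = n − 1 = 19
Two-sided p-value ≈ 0.0107
Since p ≈ 0.0107 < α = 0.05, reject H0; the data support H1.

t = -2.83; reject H0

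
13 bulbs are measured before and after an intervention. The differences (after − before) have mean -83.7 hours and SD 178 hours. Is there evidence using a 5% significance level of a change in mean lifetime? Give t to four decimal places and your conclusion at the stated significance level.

t = -1.6954; fail to reject H0

H0: μ_d = 0; H1: μ_d ≠ 0 (paired t-test on the differences, two-sided).
t = d̄/(s_d/√n) = -83.7/(178/√13) = -1.6954
df = n − 1 = 12
Two-sided p-value ≈ 0.1158
Since p ≈ 0.1158 > α = 0.05, fail to reject H0; the data do not provide sufficient evidence against H0.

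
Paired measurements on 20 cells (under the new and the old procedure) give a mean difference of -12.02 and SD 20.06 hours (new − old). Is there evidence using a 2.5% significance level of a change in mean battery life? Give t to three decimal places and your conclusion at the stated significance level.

t = -2.680; reject H0

H0: μ_d = 0; H1: μ_d ≠ 0 (paired t-test on the differences, two-sided).
t = d̄/(s_d/√n) = -12.02/(20.06/√20) = -2.680
df = n − 1 = 19
Two-sided p-value ≈ 0.015
Since p ≈ 0.015 < α = 0.025, reject H0; the data support H1.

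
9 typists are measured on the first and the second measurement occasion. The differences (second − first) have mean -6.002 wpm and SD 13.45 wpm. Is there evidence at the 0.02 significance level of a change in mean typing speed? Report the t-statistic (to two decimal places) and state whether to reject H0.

t = -1.34; fail to reject H0

H0: μ_d = 0; H1: μ_d ≠ 0 (paired t-test on the differences, two-sided).
t = d̄/(s_d/√n) = -6.002/(13.45/√9) = -1.34
df = n − 1 = 8
Two-sided p-value ≈ 0.2175
Since p ≈ 0.2175 > α = 0.02, fail to reject H0; the data do not provide sufficient evidence against H0.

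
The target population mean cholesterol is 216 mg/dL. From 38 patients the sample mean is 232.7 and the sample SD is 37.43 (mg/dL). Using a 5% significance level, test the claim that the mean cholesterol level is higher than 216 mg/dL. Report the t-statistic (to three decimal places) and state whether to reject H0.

t = 2.750; reject H0

H0: μ = 216; H1: μ > 216 (one-sample t-test, right-tailed).
t = (x̄ − μ₀)/(s/√n) = (232.7 − 216)/(37.43/√38) = 2.750
df = n − 1 = 37
p-value = P(T ≥ 2.750) ≈ 0.0046
Since p ≈ 0.0046 < α = 0.05, reject H0; the evidence is statistically significant.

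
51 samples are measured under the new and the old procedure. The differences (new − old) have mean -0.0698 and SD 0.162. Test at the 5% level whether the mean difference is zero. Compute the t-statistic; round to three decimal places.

H0: μ_d = 0; H1: μ_d ≠ 0 (paired t-test on the differences, two-sided).
t = d̄/(s_d/√n) = -0.0698/(0.162/√51) = -3.077
df = n − 1 = 50
Two-sided p-value ≈ 0.0034
Since p ≈ 0.0034 < α = 0.05, reject H0; the evidence is statistically significant.

-3.077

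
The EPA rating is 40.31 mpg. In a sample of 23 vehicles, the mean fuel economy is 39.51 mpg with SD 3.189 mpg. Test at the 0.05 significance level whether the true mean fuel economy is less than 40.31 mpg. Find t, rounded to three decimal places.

H0: μ = 40.31; H1: μ < 40.31 (one-sample t-test, left-tailed).
t = (x̄ − μ₀)/(s/√n) = (39.51 − 40.31)/(3.189/√23) = -1.203
df = n − 1 = 22
p-value = P(T ≤ -1.203) ≈ 0.1209
Since p ≈ 0.1209 > α = 0.05, fail to reject H0; the data do not provide sufficient evidence against H0.

-1.203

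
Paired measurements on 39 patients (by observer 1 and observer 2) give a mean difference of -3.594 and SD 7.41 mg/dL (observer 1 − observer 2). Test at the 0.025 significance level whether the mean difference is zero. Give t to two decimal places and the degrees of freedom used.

H0: μ_d = 0; H1: μ_d ≠ 0 (paired t-test on the differences, two-sided).
t = d̄/(s_d/√n) = -3.594/(7.41/√39) = -3.03
df = n − 1 = 38
Two-sided p-value ≈ 0.0044
Since p ≈ 0.0044 < α = 0.025, reject H0; the evidence is statistically significant.

t = -3.03, df = 38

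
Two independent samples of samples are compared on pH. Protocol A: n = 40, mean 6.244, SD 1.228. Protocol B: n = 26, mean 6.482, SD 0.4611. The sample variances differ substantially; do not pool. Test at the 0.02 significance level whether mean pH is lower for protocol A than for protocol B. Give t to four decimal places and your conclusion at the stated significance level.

Let group 1 = protocol A, group 2 = protocol B. H0: μ_1 = μ_2; H1: μ_1 < μ_2 (Welch's two-sample t-test, left-tailed).
t = (x̄_1 − x̄_2)/√(s_1²/n_1 + s_2²/n_2) = (6.244 − 6.482)/√(1.228²/40 + 0.4611²/26) = -1.1112
Welch–Satterthwaite df ≈ 53.80
p-value = P(T ≤ -1.1112) ≈ 0.136
Since p ≈ 0.136 > α = 0.02, fail to reject H0; the data do not provide sufficient evidence against H0.

t = -1.1112; fail to reject H0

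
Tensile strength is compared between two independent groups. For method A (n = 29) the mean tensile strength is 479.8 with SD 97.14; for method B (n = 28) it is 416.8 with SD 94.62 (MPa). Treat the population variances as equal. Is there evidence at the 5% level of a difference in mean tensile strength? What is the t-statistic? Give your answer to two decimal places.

2.48

Let group 1 = method A, group 2 = method B. H0: μ_1 = μ_2; H1: μ_1 ≠ μ_2 (two-sample pooled-variance t-test, two-sided).
s_p² = [(29−1)·97.14² + (28−1)·94.62²]/(29+28−2) = 9198.96
t = (479.8 − 416.8)/√[9198.96·(1/29 + 1/28)] = 2.48
df = n₁ + n₂ − 2 = 55
Two-sided p-value ≈ 0.0163
Since p ≈ 0.0163 < α = 0.05, reject H0; the evidence is statistically significant.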